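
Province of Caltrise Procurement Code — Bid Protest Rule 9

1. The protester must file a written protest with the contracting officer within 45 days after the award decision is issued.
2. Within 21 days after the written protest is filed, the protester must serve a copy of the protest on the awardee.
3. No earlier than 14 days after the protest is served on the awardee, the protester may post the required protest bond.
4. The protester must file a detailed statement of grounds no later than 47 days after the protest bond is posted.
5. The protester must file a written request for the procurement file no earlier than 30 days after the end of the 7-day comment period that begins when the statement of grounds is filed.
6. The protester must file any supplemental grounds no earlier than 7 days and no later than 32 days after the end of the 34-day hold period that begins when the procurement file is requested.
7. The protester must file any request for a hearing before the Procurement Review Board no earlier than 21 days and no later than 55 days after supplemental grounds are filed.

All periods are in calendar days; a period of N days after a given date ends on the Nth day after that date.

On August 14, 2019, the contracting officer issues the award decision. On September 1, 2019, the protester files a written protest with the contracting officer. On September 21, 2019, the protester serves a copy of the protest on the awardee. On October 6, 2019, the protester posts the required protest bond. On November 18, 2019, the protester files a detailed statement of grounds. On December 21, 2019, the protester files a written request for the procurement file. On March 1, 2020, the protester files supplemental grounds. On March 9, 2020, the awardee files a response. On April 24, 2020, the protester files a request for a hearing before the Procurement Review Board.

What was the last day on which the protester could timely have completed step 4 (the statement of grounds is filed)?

Step 4 runs from October 6, 2019, when the protest bond is posted. 47 days after October 6, 2019 is November 22, 2019.

November 22, 2019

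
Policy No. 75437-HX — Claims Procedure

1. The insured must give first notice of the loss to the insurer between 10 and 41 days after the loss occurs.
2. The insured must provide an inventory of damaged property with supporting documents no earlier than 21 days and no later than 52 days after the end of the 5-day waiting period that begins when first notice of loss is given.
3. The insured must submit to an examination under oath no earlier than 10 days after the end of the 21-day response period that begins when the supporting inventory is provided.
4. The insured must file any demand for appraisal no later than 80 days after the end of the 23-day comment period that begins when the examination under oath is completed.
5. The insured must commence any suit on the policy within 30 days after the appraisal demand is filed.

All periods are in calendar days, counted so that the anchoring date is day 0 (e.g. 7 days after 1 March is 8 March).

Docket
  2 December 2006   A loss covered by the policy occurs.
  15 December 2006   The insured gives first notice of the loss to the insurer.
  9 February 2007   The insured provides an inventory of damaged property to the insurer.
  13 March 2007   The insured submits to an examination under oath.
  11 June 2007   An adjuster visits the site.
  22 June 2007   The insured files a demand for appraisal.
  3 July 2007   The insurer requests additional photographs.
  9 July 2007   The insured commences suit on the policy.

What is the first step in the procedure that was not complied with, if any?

(1) the permitted window runs from 2 December 2006 + 10 = 12 December 2006 to 2 December 2006 + 41 = 12 January 2007; done 15 December 2006 — within the window.
(2) the permitted window runs from 20 December 2006 + 21 = 10 January 2007 to 20 December 2006 + 52 = 10 February 2007; 9 February 2007 falls inside that range.
(3) permitted from 2 March 2007 + 10 days = 12 March 2007 onward; done 13 March 2007 — permitted.
(4) due by 5 April 2007 + 80 days = 24 June 2007; 22 June 2007 is within that limit.
(5) due by 22 June 2007 + 30 days = 22 July 2007; completed 9 July 2007, before the deadline.

None — every step was satisfied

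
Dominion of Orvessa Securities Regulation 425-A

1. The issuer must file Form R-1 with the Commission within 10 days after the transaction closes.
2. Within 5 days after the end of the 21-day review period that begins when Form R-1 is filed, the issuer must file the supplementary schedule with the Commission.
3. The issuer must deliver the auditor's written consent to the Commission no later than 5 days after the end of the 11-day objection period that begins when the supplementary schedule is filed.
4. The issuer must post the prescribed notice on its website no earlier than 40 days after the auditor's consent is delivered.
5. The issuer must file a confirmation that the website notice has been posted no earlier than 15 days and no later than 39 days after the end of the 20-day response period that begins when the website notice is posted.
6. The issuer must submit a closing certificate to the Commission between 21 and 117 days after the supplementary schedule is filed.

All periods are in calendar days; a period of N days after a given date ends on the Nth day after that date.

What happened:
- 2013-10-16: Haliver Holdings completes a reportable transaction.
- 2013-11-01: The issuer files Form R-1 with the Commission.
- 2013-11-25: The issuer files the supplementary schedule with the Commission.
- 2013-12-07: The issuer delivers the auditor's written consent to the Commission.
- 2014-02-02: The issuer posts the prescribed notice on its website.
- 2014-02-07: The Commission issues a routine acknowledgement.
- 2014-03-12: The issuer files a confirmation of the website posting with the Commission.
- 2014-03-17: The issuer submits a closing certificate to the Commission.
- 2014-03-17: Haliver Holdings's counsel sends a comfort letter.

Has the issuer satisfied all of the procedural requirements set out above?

Step 1 — counting 10 days from 2013-10-16 (when the transaction closes) gives a deadline of 2013-10-26; not done until 2013-11-01, 6 days after the deadline.

No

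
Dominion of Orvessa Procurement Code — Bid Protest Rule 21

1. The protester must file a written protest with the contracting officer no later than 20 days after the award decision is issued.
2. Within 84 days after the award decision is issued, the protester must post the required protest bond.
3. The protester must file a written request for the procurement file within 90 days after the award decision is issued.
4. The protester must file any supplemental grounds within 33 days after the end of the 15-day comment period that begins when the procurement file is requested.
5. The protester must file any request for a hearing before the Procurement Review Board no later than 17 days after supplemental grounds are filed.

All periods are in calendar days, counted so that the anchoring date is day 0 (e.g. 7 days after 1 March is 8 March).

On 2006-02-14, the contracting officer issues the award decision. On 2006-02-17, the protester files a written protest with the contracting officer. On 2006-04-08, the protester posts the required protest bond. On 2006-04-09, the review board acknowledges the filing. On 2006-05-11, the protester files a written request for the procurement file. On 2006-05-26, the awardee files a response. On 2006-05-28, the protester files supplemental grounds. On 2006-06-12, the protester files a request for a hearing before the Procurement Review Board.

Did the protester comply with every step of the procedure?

(1) due by 2006-02-14 + 20 days = 2006-03-06; 2006-02-17 is within that limit.
(2) due by 2006-02-14 + 84 days = 2006-05-09; completed 2006-04-08, before the deadline.
(3) due by 2006-02-14 + 90 days = 2006-05-15; done 2006-05-11 — timely.
(4) due by 2006-05-26 + 33 days = 2006-06-28; done 2006-05-28 — timely.
(5) due by 2006-05-28 + 17 days = 2006-06-14; completed 2006-06-12, before the deadline.

Yes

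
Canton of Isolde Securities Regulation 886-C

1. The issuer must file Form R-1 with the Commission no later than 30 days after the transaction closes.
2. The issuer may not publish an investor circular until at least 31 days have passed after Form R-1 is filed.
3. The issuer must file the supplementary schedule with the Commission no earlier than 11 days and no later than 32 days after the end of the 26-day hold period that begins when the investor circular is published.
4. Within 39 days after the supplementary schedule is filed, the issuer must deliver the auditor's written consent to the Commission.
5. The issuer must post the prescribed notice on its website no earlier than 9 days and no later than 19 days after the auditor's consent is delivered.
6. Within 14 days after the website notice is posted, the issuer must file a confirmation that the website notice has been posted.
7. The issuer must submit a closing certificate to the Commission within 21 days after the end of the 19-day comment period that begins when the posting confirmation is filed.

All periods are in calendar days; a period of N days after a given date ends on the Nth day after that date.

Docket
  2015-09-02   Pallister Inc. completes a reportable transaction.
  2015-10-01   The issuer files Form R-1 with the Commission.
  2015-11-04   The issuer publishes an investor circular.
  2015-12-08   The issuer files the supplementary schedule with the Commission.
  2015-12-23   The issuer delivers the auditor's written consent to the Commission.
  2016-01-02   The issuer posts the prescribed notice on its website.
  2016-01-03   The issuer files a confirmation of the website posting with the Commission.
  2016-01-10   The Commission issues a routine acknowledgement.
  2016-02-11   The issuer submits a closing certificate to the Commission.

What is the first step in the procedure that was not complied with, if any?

Step 3

(1) due by 2015-09-02 + 30 days = 2015-10-02; 2015-10-01 is within that limit.
(2) permitted from 2015-10-01 + 31 days = 2015-11-01 onward; 2015-11-04 is on or after that date.
(3) the permitted window runs from 2015-11-30 + 11 = 2015-12-11 to 2015-11-30 + 32 = 2016-01-01; done 2015-12-08 — 3 days before the window opened.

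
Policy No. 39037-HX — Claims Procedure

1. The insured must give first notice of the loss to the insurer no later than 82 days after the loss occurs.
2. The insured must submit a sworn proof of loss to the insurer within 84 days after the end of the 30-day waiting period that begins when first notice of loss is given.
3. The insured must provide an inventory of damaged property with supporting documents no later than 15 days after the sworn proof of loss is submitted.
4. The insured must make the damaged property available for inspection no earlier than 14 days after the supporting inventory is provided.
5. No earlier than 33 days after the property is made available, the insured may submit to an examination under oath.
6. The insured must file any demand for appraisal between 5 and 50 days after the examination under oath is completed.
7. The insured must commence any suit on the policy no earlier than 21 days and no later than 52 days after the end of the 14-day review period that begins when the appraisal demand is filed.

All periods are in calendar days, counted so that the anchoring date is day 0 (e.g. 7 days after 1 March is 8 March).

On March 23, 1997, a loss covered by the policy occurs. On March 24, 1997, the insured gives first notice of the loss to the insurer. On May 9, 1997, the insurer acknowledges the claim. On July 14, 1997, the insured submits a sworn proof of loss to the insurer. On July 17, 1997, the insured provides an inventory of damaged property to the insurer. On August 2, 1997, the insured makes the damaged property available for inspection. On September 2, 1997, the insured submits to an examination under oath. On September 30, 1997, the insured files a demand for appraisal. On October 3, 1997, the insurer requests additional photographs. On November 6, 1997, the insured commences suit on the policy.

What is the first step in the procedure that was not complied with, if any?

Step 1 — counting 82 days from March 23, 1997 (when the loss occurs) gives a deadline of June 13, 1997; completed March 24, 1997, before the deadline.
Step 2 — counting 84 days from April 23, 1997 (end of the 30-day waiting period, which began when first notice of loss is given on March 24, 1997) gives a deadline of July 16, 1997; done July 14, 1997 — timely.
Step 3 — counting 15 days from July 14, 1997 (when the sworn proof of loss is submitted) gives a deadline of July 29, 1997; done July 17, 1997 — timely.
Step 4 — must wait 14 days from July 17, 1997 (when the supporting inventory is provided), so not before July 31, 1997; done August 2, 1997 — permitted.
Step 5 — must wait 33 days from August 2, 1997 (when the property is made available), so not before September 4, 1997; acted on September 2, 1997, 2 days prematurely.

Step 5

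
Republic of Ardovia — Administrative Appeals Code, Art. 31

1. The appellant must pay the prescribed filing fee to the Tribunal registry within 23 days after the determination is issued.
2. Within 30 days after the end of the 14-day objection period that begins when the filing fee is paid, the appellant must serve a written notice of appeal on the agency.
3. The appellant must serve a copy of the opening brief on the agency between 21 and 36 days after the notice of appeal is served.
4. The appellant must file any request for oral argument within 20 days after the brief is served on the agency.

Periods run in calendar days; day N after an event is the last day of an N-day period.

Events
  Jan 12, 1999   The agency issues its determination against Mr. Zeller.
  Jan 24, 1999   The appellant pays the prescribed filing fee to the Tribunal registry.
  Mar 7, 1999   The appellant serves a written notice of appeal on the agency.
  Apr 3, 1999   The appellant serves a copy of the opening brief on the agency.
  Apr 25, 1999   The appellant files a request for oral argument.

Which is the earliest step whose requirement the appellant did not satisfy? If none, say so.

Step 4

Step 1: 23 days after Jan 12, 1999 (when the determination is issued) is Feb 4, 1999; Jan 24, 1999 is within that limit.
Step 2: 30 days after Feb 7, 1999 (end of the 14-day objection period, which began when the filing fee is paid on Jan 24, 1999) is Mar 9, 1999; done Mar 7, 1999 — timely.
Step 3: the window is 21–36 days after Mar 7, 1999 (when the notice of appeal is served), so Mar 28, 1999 through Apr 12, 1999; done Apr 3, 1999, which is between those dates.
Step 4: 20 days after Apr 3, 1999 (when the brief is served on the agency) is Apr 23, 1999; done Apr 25, 1999 — 2 days late.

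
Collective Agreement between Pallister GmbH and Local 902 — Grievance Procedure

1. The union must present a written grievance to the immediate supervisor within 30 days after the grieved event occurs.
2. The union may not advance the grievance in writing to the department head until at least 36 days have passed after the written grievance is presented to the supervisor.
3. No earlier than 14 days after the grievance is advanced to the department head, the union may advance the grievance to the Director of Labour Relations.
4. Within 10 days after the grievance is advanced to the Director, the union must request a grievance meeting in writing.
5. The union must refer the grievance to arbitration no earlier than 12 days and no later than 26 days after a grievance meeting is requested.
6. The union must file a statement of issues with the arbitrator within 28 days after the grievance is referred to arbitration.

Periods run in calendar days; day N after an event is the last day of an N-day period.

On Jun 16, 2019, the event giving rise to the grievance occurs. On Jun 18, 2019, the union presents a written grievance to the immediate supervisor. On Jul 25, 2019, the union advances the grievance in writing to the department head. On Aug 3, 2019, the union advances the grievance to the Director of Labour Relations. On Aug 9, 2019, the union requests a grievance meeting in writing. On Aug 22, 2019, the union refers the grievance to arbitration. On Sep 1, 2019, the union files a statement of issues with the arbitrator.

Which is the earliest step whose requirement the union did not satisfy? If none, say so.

Step 1 — counting 30 days from Jun 16, 2019 (when the grieved event occurs) gives a deadline of Jul 16, 2019; Jun 18, 2019 is within that limit.
Step 2 — must wait 36 days from Jun 18, 2019 (when the written grievance is presented to the supervisor), so not before Jul 24, 2019; Jul 25, 2019 is on or after that date.
Step 3 — must wait 14 days from Jul 25, 2019 (when the grievance is advanced to the department head), so not before Aug 8, 2019; Aug 3, 2019 is 5 days before the earliest permitted date.
The procedure was therefore not followed at step 3.

Step 3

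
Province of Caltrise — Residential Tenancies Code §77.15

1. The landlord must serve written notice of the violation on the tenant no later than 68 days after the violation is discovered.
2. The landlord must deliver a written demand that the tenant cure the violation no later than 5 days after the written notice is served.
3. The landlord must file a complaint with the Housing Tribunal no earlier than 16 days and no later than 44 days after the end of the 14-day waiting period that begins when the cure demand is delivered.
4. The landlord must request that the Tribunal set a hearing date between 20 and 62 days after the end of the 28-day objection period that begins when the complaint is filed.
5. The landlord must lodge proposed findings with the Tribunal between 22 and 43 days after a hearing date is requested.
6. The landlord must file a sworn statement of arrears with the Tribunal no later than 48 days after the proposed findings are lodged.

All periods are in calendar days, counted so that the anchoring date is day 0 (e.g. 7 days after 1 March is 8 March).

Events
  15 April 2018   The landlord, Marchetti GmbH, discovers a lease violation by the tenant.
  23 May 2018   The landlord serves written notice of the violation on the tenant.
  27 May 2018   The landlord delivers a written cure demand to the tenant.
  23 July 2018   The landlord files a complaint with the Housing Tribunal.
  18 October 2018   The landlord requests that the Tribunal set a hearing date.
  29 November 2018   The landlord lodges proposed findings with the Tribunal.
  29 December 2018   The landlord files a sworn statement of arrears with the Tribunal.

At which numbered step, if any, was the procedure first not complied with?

Step 1: 68 days after 15 April 2018 (when the violation is discovered) is 22 June 2018; completed 23 May 2018, before the deadline.
Step 2: 5 days after 23 May 2018 (when the written notice is served) is 28 May 2018; completed 27 May 2018, before the deadline.
Step 3: the window is 16–44 days after 10 June 2018 (end of the 14-day waiting period, which began when the cure demand is delivered on 27 May 2018), so 26 June 2018 through 24 July 2018; 23 July 2018 falls inside that range.
Step 4: the window is 20–62 days after 20 August 2018 (end of the 28-day objection period, which began when the complaint is filed on 23 July 2018), so 9 September 2018 through 21 October 2018; done 18 October 2018 — within the window.
Step 5: the window is 22–43 days after 18 October 2018 (when a hearing date is requested), so 9 November 2018 through 30 November 2018; 29 November 2018 falls inside that range.
Step 6: 48 days after 29 November 2018 (when the proposed findings are lodged) is 16 January 2019; done 29 December 2018 — timely.

None — every step was satisfied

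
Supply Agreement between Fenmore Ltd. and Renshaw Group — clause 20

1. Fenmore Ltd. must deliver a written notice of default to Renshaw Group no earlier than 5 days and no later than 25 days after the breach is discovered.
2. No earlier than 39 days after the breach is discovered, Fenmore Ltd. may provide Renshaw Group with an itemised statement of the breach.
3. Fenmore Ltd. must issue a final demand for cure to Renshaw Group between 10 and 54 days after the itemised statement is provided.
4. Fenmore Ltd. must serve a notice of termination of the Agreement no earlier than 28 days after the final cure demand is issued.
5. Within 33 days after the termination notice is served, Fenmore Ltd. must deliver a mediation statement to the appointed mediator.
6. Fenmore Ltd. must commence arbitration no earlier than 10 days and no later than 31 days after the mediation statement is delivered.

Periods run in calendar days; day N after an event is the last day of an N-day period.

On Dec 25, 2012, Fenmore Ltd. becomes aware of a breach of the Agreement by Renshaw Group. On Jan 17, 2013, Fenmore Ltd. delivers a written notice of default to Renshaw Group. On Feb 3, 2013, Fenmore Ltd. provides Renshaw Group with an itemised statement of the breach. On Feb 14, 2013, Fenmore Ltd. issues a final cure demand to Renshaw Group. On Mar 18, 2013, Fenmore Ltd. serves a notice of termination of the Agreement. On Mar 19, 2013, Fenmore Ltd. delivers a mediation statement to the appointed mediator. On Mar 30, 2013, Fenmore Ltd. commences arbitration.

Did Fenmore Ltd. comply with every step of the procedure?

Step 1: the window is 5–25 days after Dec 25, 2012 (when the breach is discovered), so Dec 30, 2012 through Jan 19, 2013; done Jan 17, 2013 — within the window.
Step 2: the earliest permitted date is 39 days after Dec 25, 2012 (when the breach is discovered), i.e. Feb 2, 2013; done Feb 3, 2013, after the minimum wait.
Step 3: the window is 10–54 days after Feb 3, 2013 (when the itemised statement is provided), so Feb 13, 2013 through Mar 29, 2013; done Feb 14, 2013, which is between those dates.
Step 4: the earliest permitted date is 28 days after Feb 14, 2013 (when the final cure demand is issued), i.e. Mar 14, 2013; Mar 18, 2013 is on or after that date.
Step 5: 33 days after Mar 18, 2013 (when the termination notice is served) is Apr 20, 2013; completed Mar 19, 2013, before the deadline.
Step 6: the window is 10–31 days after Mar 19, 2013 (when the mediation statement is delivered), so Mar 29, 2013 through Apr 19, 2013; done Mar 30, 2013, which is between those dates.

Yes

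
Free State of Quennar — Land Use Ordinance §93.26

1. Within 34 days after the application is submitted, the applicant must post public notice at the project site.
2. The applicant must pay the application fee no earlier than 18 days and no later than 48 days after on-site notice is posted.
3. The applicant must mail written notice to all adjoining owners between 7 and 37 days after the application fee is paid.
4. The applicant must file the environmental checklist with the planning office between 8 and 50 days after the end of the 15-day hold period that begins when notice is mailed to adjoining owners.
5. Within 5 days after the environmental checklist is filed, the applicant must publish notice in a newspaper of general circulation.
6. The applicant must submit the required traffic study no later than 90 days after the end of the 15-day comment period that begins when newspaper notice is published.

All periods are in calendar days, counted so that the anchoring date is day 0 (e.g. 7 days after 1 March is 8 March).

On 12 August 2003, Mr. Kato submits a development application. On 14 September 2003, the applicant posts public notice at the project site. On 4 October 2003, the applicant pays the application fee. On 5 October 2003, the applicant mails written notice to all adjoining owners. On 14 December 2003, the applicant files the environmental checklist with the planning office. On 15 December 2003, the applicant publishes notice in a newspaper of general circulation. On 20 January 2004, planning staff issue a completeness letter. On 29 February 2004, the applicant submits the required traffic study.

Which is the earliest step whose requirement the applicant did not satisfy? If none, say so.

Step 3

Step 1: 34 days after 12 August 2003 (when the application is submitted) is 15 September 2003; done 14 September 2003 — timely.
Step 2: the window is 18–48 days after 14 September 2003 (when on-site notice is posted), so 2 October 2003 through 1 November 2003; 4 October 2003 falls inside that range.
Step 3: the window is 7–37 days after 4 October 2003 (when the application fee is paid), so 11 October 2003 through 10 November 2003; 5 October 2003 is 6 days too early.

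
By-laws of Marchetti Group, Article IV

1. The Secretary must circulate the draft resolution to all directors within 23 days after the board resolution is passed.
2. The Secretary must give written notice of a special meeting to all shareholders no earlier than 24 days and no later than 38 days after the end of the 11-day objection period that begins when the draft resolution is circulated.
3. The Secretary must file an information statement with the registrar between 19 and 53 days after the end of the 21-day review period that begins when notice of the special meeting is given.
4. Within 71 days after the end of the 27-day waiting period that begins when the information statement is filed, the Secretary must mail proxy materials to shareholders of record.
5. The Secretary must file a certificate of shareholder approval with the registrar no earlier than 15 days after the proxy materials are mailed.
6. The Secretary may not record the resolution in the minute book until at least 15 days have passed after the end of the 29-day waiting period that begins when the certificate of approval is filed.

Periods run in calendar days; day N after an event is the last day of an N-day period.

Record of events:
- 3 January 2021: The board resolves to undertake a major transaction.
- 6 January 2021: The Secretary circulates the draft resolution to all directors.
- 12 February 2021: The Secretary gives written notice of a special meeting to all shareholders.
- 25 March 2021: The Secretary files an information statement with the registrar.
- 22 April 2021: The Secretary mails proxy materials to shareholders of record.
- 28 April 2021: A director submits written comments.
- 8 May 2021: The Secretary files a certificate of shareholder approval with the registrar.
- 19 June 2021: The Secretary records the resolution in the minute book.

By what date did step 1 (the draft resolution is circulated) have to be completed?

Step 1 runs from 3 January 2021, when the board resolution is passed. 23 days after 3 January 2021 is 26 January 2021.

26 January 2021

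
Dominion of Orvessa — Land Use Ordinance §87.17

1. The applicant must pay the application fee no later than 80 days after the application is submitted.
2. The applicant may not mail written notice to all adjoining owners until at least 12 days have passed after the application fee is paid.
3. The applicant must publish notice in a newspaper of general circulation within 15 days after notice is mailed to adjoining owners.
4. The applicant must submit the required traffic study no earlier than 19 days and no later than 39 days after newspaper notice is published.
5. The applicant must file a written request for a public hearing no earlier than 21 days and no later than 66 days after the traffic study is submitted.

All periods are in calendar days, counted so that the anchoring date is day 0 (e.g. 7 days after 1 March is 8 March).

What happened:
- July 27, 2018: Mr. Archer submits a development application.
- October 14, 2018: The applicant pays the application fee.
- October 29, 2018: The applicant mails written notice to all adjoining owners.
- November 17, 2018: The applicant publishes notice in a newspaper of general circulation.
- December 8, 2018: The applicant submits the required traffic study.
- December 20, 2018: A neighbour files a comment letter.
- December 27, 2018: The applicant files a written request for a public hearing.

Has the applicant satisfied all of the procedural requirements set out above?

Step 1: 80 days after July 27, 2018 (when the application is submitted) is October 15, 2018; October 14, 2018 is within that limit.
Step 2: the earliest permitted date is 12 days after October 14, 2018 (when the application fee is paid), i.e. October 26, 2018; done October 29, 2018 — permitted.
Step 3: 15 days after October 29, 2018 (when notice is mailed to adjoining owners) is November 13, 2018; not done until November 17, 2018, 4 days after the deadline.
The procedure was therefore not followed at step 3.

No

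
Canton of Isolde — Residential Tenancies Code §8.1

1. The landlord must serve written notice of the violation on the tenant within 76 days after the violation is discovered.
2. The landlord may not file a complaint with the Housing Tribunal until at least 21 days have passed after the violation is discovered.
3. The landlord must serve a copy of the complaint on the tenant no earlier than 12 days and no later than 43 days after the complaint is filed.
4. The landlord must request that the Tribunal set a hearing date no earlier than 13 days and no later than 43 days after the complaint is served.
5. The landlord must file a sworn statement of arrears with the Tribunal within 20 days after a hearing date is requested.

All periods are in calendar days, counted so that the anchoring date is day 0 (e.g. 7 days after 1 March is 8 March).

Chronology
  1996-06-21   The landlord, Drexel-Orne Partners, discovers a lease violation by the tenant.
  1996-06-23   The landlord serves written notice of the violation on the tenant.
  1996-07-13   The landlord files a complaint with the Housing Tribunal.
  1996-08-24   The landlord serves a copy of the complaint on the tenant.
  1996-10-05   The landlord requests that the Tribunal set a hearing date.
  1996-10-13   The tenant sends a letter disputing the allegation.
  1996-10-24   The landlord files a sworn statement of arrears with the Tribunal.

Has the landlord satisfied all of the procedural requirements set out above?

Step 1 — counting 76 days from 1996-06-21 (when the violation is discovered) gives a deadline of 1996-09-05; done 1996-06-23 — timely.
Step 2 — must wait 21 days from 1996-06-21 (when the violation is discovered), so not before 1996-07-12; done 1996-07-13, after the minimum wait.
Step 3 — 12 and 43 days from 1996-07-13 (when the complaint is filed) are 1996-07-25 and 1996-08-25 respectively; done 1996-08-24 — within the window.
Step 4 — 13 and 43 days from 1996-08-24 (when the complaint is served) are 1996-09-06 and 1996-10-06 respectively; done 1996-10-05, which is between those dates.
Step 5 — counting 20 days from 1996-10-05 (when a hearing date is requested) gives a deadline of 1996-10-25; 1996-10-24 is within that limit.

Yes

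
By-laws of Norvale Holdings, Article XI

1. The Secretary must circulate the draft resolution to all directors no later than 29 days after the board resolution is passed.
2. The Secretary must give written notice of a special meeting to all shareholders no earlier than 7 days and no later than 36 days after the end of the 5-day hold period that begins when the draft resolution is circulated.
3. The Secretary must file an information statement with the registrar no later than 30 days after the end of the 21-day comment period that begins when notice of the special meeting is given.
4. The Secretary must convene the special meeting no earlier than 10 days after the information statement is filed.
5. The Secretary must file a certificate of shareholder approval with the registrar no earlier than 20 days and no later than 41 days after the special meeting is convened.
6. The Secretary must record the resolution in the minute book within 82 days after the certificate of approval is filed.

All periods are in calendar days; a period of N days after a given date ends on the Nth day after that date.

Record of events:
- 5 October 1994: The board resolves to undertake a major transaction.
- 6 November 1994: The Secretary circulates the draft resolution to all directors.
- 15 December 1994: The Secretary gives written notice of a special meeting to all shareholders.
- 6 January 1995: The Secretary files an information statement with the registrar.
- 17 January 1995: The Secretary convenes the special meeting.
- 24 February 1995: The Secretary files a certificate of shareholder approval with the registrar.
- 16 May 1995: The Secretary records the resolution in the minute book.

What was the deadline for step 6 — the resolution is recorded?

Step 6 runs from 24 February 1995, when the certificate of approval is filed. 82 days after 24 February 1995 is 17 May 1995.

17 May 1995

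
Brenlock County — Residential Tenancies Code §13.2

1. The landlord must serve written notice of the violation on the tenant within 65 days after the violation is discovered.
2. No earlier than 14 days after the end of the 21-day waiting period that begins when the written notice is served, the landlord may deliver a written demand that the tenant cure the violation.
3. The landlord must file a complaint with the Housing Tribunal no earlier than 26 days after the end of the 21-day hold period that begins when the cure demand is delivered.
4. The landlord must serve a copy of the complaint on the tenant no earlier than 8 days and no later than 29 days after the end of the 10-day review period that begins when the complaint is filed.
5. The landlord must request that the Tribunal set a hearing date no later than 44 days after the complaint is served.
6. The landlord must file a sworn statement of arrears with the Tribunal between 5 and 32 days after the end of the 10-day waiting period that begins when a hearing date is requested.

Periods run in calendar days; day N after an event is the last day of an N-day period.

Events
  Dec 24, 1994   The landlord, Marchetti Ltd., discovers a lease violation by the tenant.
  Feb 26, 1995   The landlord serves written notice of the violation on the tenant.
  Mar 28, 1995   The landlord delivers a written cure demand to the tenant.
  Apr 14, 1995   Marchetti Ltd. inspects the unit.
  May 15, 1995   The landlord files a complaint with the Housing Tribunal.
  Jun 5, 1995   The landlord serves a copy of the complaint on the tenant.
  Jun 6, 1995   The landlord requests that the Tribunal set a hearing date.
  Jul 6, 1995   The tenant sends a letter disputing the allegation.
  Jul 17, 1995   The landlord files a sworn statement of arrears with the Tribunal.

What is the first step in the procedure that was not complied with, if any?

Step 1 — counting 65 days from Dec 24, 1994 (when the violation is discovered) gives a deadline of Feb 27, 1995; Feb 26, 1995 is within that limit.
Step 2 — must wait 14 days from Mar 19, 1995 (end of the 21-day waiting period, which began when the written notice is served on Feb 26, 1995), so not before Apr 2, 1995; acted on Mar 28, 1995, 5 days prematurely.
No need to go further; step 2 was not satisfied.

Step 2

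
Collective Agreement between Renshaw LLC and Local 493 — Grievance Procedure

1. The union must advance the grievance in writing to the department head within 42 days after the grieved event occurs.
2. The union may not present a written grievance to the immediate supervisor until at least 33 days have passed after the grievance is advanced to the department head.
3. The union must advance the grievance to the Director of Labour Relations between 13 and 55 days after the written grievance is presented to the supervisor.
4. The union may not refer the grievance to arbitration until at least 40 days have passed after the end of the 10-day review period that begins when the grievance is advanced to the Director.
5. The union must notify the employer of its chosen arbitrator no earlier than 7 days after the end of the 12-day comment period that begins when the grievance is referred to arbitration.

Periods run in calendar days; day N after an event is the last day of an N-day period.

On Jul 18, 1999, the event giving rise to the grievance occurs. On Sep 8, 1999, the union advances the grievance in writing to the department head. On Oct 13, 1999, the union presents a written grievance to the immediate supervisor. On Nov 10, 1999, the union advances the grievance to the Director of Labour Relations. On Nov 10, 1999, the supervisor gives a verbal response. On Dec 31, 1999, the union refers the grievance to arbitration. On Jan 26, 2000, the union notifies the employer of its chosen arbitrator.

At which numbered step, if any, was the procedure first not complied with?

Step 1: 42 days after Jul 18, 1999 (when the grieved event occurs) is Aug 29, 1999; Sep 8, 1999 misses that deadline by 10 days.

Step 1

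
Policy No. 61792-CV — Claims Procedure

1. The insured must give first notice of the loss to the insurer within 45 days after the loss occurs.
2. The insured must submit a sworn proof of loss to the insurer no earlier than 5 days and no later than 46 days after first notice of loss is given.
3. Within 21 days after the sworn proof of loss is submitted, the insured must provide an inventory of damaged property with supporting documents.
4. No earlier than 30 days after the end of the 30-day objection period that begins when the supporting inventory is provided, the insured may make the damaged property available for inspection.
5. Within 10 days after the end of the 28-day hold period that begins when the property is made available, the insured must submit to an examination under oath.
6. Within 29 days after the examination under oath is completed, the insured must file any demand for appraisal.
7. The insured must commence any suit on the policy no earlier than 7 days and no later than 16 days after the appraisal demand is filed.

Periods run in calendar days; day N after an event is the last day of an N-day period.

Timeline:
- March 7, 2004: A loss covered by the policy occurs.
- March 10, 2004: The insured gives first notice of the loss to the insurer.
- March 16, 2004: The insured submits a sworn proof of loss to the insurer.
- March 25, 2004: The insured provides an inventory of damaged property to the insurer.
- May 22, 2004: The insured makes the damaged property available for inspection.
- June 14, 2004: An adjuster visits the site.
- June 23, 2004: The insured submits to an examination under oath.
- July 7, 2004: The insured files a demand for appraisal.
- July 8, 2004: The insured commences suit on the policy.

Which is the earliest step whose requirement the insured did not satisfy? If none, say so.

Step 4

(1) due by March 7, 2004 + 45 days = April 21, 2004; done March 10, 2004 — timely.
(2) the permitted window runs from March 10, 2004 + 5 = March 15, 2004 to March 10, 2004 + 46 = April 25, 2004; done March 16, 2004, which is between those dates.
(3) due by March 16, 2004 + 21 days = April 6, 2004; March 25, 2004 is within that limit.
(4) permitted from April 24, 2004 + 30 days = May 24, 2004 onward; acted on May 22, 2004, 2 days prematurely.
No need to go further; step 4 was not satisfied.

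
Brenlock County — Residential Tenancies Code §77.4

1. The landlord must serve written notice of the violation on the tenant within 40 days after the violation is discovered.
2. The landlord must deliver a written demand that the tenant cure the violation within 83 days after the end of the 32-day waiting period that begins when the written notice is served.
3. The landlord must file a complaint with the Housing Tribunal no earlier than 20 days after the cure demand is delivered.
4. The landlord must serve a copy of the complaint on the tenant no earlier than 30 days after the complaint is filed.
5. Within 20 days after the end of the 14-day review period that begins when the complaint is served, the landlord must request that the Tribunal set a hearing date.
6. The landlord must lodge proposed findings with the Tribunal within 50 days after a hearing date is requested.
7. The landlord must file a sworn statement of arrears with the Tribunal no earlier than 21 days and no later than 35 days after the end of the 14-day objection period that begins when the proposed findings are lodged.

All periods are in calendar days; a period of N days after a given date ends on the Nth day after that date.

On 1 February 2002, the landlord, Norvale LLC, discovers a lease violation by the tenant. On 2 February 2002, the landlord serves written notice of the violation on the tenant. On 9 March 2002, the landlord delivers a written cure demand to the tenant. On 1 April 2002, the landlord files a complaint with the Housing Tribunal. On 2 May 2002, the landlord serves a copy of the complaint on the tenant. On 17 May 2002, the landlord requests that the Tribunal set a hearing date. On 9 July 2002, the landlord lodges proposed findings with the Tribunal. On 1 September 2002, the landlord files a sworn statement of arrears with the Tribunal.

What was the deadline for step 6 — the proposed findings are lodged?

6 July 2002

Step 6 runs from 17 May 2002, when a hearing date is requested. 50 days after 17 May 2002 is 6 July 2002.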